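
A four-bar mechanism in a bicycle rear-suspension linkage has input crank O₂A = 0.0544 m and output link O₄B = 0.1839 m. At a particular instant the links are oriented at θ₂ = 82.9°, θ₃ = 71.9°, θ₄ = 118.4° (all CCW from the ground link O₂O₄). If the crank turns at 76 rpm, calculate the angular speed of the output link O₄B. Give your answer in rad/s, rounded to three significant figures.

0.619

ω₂ = 7.959 rad/s (from 76 rpm).
Differentiating the loop-closure r₂e^{iθ₂}+r₃e^{iθ₃}=r₁+r₄e^{iθ₄} gives r₂ω₂e^{iθ₂}+r₃ω₃e^{iθ₃}=r₄ω₄e^{iθ₄}.
Eliminating the other unknown: ω₄ = r₂ω₂ sin(θ₂−θ₃) / [r₄ sin(θ₄−θ₃)].
Numerator sine = +0.19081; denominator sine = +0.72537.
Result = 0.0544·7.959·(+0.19081) / (0.1839·(+0.72537)) = +0.61929 rad/s; magnitude 0.61929 rad/s.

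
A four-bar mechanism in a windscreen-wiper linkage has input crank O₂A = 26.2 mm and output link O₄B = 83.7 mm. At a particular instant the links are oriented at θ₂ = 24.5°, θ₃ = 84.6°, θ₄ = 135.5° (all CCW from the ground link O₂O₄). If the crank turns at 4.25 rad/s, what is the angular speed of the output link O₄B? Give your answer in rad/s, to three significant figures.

1.49

ω₂ = 4.25 rad/s
Differentiating the loop-closure r₂e^{iθ₂}+r₃e^{iθ₃}=r₁+r₄e^{iθ₄} gives r₂ω₂e^{iθ₂}+r₃ω₃e^{iθ₃}=r₄ω₄e^{iθ₄}.
Eliminating the other unknown: ω₄ = r₂ω₂ sin(θ₂−θ₃) / [r₄ sin(θ₄−θ₃)].
Numerator sine = -0.86690; denominator sine = +0.77605.
Result = 0.0262·4.25·(-0.86690) / (0.0837·(+0.77605)) = -1.4861 rad/s; magnitude 1.4861 rad/s.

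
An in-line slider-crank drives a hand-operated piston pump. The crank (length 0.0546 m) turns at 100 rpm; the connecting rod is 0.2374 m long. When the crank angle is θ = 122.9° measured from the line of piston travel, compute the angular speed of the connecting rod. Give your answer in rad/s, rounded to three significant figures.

ω = 10.47 rad/s (converted from 100 rpm).
The rod makes angle φ with the slider axis where L sinφ = r sinθ; differentiating, L cosφ·φ̇ = r ω cosθ.
L cosφ = √(L² − r² sin²θ) = 0.23293 m.
|ω_rod| = r ω |cosθ| / √(L² − r² sin²θ) = 0.0546·10.47·0.54317/0.23293 = 1.3333 rad/s.

1.33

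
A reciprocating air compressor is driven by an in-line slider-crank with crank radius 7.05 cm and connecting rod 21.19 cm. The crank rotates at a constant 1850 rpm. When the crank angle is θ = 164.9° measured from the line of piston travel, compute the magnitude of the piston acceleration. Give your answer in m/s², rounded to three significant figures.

ω = 2π·1850/60 = 193.7 rad/s
x(θ) = r cosθ + √(L² − r² sin²θ); with ω constant, a = ω²·d²x/dθ².
d²x/dθ² = −r cosθ − r²(cos2θ)/√u − r⁴ sin²2θ/(4u^{3/2}),  u = L² − r² sin²θ = 0.0445643 m².
Substituting r = 0.0705 m, L = 0.2119 m, θ = 164.9°: d²x/dθ² = +0.047551 m.
a = ω²·d²x/dθ² = (193.7)²·(+0.047551) = +1784.7 m/s²;  |a| = 1784.7 m/s².

1780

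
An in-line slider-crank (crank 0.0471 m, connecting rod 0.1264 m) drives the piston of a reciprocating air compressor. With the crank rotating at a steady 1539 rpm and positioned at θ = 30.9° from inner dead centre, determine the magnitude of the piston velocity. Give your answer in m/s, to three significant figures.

5.17

ω = 2π·1539/60 = 161.2 rad/s
For an in-line slider-crank, x = r cosθ + √(L² − r² sin²θ), so v = −rω sinθ·[1 + r cosθ/√(L² − r² sin²θ)].
With r = 0.0471 m, L = 0.1264 m, θ = 30.9°: √(L² − r² sin²θ) = 0.12406 m.
v = −0.0471·161.2·0.51354·[1 + 0.0471·0.85806/0.12406] = -5.1681 m/s.
|v| = 5.1681 m/s.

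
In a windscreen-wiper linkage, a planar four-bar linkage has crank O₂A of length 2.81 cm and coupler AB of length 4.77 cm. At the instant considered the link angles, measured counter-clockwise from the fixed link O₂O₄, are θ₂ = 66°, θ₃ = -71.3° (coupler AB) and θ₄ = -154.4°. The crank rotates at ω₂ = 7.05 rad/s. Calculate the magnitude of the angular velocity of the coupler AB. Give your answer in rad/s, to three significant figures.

2.71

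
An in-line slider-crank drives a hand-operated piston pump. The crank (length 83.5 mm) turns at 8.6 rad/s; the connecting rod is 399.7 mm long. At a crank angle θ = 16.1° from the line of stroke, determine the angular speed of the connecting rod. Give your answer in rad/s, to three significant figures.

ω = 8.6 rad/s
The rod makes angle φ with the slider axis where L sinφ = r sinθ; differentiating, L cosφ·φ̇ = r ω cosθ.
L cosφ = √(L² − r² sin²θ) = 0.39903 m.
|ω_rod| = r ω |cosθ| / √(L² − r² sin²θ) = 0.0835·8.6·0.96078/0.39903 = 1.729 rad/s.

1.73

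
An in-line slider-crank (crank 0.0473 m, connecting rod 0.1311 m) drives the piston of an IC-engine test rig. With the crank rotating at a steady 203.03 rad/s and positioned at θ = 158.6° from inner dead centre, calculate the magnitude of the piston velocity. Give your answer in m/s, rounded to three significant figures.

ω = 203 rad/s
For an in-line slider-crank, x = r cosθ + √(L² − r² sin²θ), so v = −rω sinθ·[1 + r cosθ/√(L² − r² sin²θ)].
With r = 0.0473 m, L = 0.1311 m, θ = 158.6°: √(L² − r² sin²θ) = 0.12996 m.
v = −0.0473·203·0.36488·[1 + 0.0473·-0.93106/0.12996] = -2.3166 m/s.
|v| = 2.3166 m/s.

2.32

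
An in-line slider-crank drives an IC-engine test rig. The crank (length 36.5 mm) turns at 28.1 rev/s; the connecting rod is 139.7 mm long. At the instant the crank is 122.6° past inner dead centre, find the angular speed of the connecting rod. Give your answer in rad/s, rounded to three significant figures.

25.5

ω = 176.6 rad/s (converted from 28.1 rev/s).
The rod makes angle φ with the slider axis where L sinφ = r sinθ; differentiating, L cosφ·φ̇ = r ω cosθ.
L cosφ = √(L² − r² sin²θ) = 0.13627 m.
|ω_rod| = r ω |cosθ| / √(L² − r² sin²θ) = 0.0365·176.6·0.53877/0.13627 = 25.478 rad/s.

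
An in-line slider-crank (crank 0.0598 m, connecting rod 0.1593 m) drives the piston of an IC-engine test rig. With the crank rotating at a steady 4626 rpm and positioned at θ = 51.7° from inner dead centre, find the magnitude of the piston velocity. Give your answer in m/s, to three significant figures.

28.3

ω = 2π·4626/60 = 484.4 rad/s
For an in-line slider-crank, x = r cosθ + √(L² − r² sin²θ), so v = −rω sinθ·[1 + r cosθ/√(L² − r² sin²θ)].
With r = 0.0598 m, L = 0.1593 m, θ = 51.7°: √(L² − r² sin²θ) = 0.15223 m.
v = −0.0598·484.4·0.78478·[1 + 0.0598·0.61978/0.15223] = -28.269 m/s.
|v| = 28.269 m/s.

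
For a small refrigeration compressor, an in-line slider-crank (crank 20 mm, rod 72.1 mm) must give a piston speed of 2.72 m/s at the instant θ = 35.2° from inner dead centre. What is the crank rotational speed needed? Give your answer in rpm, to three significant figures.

1830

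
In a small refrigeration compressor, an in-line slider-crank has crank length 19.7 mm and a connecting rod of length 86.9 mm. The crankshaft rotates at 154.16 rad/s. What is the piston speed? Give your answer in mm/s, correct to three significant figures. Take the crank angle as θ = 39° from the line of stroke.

2250

ω = 154.2 rad/s
For an in-line slider-crank, x = r cosθ + √(L² − r² sin²θ), so v = −rω sinθ·[1 + r cosθ/√(L² − r² sin²θ)].
With r = 0.0197 m, L = 0.0869 m, θ = 39°: √(L² − r² sin²θ) = 0.086011 m.
v = −0.0197·154.2·0.62932·[1 + 0.0197·0.77715/0.086011] = -2.2514 m/s.
|v| = 2.2514 m/s = 2251.4 mm/s.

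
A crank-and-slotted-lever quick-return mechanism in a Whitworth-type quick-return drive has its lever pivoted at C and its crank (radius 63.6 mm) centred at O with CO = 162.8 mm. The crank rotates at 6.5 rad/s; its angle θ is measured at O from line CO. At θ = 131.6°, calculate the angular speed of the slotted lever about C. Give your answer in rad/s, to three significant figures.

1.09

ω = 6.5 rad/s
Crank pin A relative to C: A = (d + r cosθ, r sinθ); lever angle φ = atan2(r sinθ, d + r cosθ).
Differentiating tanφ: φ̇ = rω(d cosθ + r)/(d² + r² + 2dr cosθ).
d² + r² + 2dr cosθ = |CA|² = 0.0168001 m²;  d cosθ + r = -0.044487 m.
|ω_lever| = |0.0636·6.5·-0.044487| / 0.0168001 = 1.0947 rad/s.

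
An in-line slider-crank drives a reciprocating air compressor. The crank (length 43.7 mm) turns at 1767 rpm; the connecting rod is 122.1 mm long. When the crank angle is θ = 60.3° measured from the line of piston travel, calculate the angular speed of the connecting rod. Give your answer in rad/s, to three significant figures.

34.5

ω = 185 rad/s (converted from 1767 rpm).
The rod makes angle φ with the slider axis where L sinφ = r sinθ; differentiating, L cosφ·φ̇ = r ω cosθ.
L cosφ = √(L² − r² sin²θ) = 0.11605 m.
|ω_rod| = r ω |cosθ| / √(L² − r² sin²θ) = 0.0437·185·0.49546/0.11605 = 34.523 rad/s.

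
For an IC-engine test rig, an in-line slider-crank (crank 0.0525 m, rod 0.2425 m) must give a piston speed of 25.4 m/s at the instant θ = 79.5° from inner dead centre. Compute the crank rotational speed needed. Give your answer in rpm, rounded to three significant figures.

For an in-line slider-crank, |v_piston| = rω|sinθ|·[1 + r cosθ/√(L² − r² sin²θ)].
With r = 0.0525 m, L = 0.2425 m, θ = 79.5°: the bracketed kinematic factor |dx/dθ| = 0.053705 m.
ω = v/|dx/dθ| = 25.4/0.053705 = 472.95 rad/s.
N = 60ω/(2π) = 4516.4 rpm.

4520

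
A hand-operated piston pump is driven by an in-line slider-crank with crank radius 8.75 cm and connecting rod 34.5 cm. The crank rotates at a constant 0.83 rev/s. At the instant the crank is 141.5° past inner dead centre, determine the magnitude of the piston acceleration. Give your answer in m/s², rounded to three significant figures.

1.72

ω = 2π·0.83 = 5.215 rad/s
x(θ) = r cosθ + √(L² − r² sin²θ); with ω constant, a = ω²·d²x/dθ².
d²x/dθ² = −r cosθ − r²(cos2θ)/√u − r⁴ sin²2θ/(4u^{3/2}),  u = L² − r² sin²θ = 0.116058 m².
Substituting r = 0.0875 m, L = 0.345 m, θ = 141.5°: d²x/dθ² = +0.063071 m.
a = ω²·d²x/dθ² = (5.215)²·(+0.063071) = +1.7153 m/s²;  |a| = 1.7153 m/s².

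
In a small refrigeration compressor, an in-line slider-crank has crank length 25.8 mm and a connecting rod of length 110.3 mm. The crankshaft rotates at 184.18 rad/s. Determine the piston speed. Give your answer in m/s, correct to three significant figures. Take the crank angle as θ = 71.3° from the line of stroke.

ω = 184.2 rad/s
For an in-line slider-crank, x = r cosθ + √(L² − r² sin²θ), so v = −rω sinθ·[1 + r cosθ/√(L² − r² sin²θ)].
With r = 0.0258 m, L = 0.1103 m, θ = 71.3°: √(L² − r² sin²θ) = 0.10756 m.
v = −0.0258·184.2·0.94721·[1 + 0.0258·0.32061/0.10756] = -4.8471 m/s.
|v| = 4.8471 m/s.

4.85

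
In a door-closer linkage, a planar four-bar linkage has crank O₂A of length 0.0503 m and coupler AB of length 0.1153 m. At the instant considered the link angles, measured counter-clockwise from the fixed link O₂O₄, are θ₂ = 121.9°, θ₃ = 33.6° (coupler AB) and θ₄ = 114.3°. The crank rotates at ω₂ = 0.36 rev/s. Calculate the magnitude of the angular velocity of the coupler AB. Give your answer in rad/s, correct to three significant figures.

0.132

ω₂ = 2.262 rad/s (from 0.36 rev/s).
Differentiating the loop-closure r₂e^{iθ₂}+r₃e^{iθ₃}=r₁+r₄e^{iθ₄} gives r₂ω₂e^{iθ₂}+r₃ω₃e^{iθ₃}=r₄ω₄e^{iθ₄}.
Eliminating the other unknown: ω₃ = r₂ω₂ sin(θ₄−θ₂) / [r₃ sin(θ₃−θ₄)].
Numerator sine = -0.13226; denominator sine = -0.98686.
Result = 0.0503·2.262·(-0.13226) / (0.1153·(-0.98686)) = +0.13225 rad/s; magnitude 0.13225 rad/s.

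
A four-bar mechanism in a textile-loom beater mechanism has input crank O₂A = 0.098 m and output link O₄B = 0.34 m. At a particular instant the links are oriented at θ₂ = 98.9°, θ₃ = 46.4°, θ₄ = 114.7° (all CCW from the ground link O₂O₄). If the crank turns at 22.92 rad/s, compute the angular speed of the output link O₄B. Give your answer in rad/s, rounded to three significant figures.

ω₂ = 22.92 rad/s
Differentiating the loop-closure r₂e^{iθ₂}+r₃e^{iθ₃}=r₁+r₄e^{iθ₄} gives r₂ω₂e^{iθ₂}+r₃ω₃e^{iθ₃}=r₄ω₄e^{iθ₄}.
Eliminating the other unknown: ω₄ = r₂ω₂ sin(θ₂−θ₃) / [r₄ sin(θ₄−θ₃)].
Numerator sine = +0.79335; denominator sine = +0.92913.
Result = 0.098·22.92·(+0.79335) / (0.34·(+0.92913)) = +5.6409 rad/s; magnitude 5.6409 rad/s.

5.64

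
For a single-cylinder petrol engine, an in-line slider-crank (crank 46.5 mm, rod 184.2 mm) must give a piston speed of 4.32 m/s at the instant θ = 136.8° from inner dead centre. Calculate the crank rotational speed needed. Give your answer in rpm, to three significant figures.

For an in-line slider-crank, |v_piston| = rω|sinθ|·[1 + r cosθ/√(L² − r² sin²θ)].
With r = 0.0465 m, L = 0.1842 m, θ = 136.8°: the bracketed kinematic factor |dx/dθ| = 0.025884 m.
ω = v/|dx/dθ| = 4.32/0.025884 = 166.9 rad/s.
N = 60ω/(2π) = 1593.7 rpm.

1590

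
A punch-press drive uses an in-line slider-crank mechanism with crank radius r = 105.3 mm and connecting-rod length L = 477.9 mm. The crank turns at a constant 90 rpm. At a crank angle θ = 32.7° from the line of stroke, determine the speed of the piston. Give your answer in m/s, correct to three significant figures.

0.636

ω = 2π·90/60 = 9.425 rad/s
For an in-line slider-crank, x = r cosθ + √(L² − r² sin²θ), so v = −rω sinθ·[1 + r cosθ/√(L² − r² sin²θ)].
With r = 0.1053 m, L = 0.4779 m, θ = 32.7°: √(L² − r² sin²θ) = 0.4745 m.
v = −0.1053·9.425·0.54024·[1 + 0.1053·0.84151/0.4745] = -0.63627 m/s.
|v| = 0.63627 m/s.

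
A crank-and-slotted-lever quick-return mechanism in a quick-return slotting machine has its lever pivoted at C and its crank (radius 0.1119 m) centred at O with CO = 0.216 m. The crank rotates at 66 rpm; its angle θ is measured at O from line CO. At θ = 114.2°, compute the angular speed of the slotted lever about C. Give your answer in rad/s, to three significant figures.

ω = 6.912 rad/s (from 66 rpm).
Crank pin A relative to C: A = (d + r cosθ, r sinθ); lever angle φ = atan2(r sinθ, d + r cosθ).
Differentiating tanφ: φ̇ = rω(d cosθ + r)/(d² + r² + 2dr cosθ).
d² + r² + 2dr cosθ = |CA|² = 0.0393616 m²;  d cosθ + r = +0.023357 m.
|ω_lever| = |0.1119·6.912·+0.023357| / 0.0393616 = 0.45892 rad/s.

0.459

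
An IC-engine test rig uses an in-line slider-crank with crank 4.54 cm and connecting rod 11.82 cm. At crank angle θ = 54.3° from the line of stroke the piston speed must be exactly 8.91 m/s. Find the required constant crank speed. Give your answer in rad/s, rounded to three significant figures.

For an in-line slider-crank, |v_piston| = rω|sinθ|·[1 + r cosθ/√(L² − r² sin²θ)].
With r = 0.0454 m, L = 0.1182 m, θ = 54.3°: the bracketed kinematic factor |dx/dθ| = 0.045566 m.
ω = v/|dx/dθ| = 8.91/0.045566 = 195.54 rad/s.

196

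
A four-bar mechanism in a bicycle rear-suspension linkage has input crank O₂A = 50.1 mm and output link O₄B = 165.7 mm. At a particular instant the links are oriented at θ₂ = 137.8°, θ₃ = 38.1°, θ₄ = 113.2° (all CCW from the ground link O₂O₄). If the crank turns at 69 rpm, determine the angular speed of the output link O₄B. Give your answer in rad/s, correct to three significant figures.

2.23

ω₂ = 7.226 rad/s (from 69 rpm).
Differentiating the loop-closure r₂e^{iθ₂}+r₃e^{iθ₃}=r₁+r₄e^{iθ₄} gives r₂ω₂e^{iθ₂}+r₃ω₃e^{iθ₃}=r₄ω₄e^{iθ₄}.
Eliminating the other unknown: ω₄ = r₂ω₂ sin(θ₂−θ₃) / [r₄ sin(θ₄−θ₃)].
Numerator sine = +0.98570; denominator sine = +0.96638.
Result = 0.0501·7.226·(+0.98570) / (0.1657·(+0.96638)) = +2.2284 rad/s; magnitude 2.2284 rad/s.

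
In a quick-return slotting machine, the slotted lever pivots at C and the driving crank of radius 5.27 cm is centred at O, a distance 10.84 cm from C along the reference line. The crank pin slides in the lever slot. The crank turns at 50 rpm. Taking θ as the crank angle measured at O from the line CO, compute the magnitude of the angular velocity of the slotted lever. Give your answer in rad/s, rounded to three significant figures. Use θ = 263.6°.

ω = 5.236 rad/s (from 50 rpm).
Crank pin A relative to C: A = (d + r cosθ, r sinθ); lever angle φ = atan2(r sinθ, d + r cosθ).
Differentiating tanφ: φ̇ = rω(d cosθ + r)/(d² + r² + 2dr cosθ).
d² + r² + 2dr cosθ = |CA|² = 0.0132543 m²;  d cosθ + r = +0.040617 m.
|ω_lever| = |0.0527·5.236·+0.040617| / 0.0132543 = 0.84559 rad/s.

0.846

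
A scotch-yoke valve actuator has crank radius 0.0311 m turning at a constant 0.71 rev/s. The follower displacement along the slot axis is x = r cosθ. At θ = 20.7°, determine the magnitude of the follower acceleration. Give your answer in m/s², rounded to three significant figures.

0.579

ω = 4.461 rad/s (from 0.71 rev/s).
x = r cosθ ⇒ ẍ = −rω² cosθ (ω constant).
|a| = rω²|cosθ| = 0.0311·(4.461)²·|cos 20.7°| = 0.57897 m/s².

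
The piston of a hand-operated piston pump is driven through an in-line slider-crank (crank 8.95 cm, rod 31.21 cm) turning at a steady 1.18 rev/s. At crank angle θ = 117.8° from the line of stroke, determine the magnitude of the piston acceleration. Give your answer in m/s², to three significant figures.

ω = 2π·1.18 = 7.414 rad/s
x(θ) = r cosθ + √(L² − r² sin²θ); with ω constant, a = ω²·d²x/dθ².
d²x/dθ² = −r cosθ − r²(cos2θ)/√u − r⁴ sin²2θ/(4u^{3/2}),  u = L² − r² sin²θ = 0.0911385 m².
Substituting r = 0.0895 m, L = 0.3121 m, θ = 117.8°: d²x/dθ² = +0.056335 m.
a = ω²·d²x/dθ² = (7.414)²·(+0.056335) = +3.0967 m/s²;  |a| = 3.0967 m/s².

3.10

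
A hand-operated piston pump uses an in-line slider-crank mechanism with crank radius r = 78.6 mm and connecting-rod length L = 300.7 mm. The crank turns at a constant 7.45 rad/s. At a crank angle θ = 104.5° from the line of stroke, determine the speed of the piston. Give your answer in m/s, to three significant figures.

ω = 7.45 rad/s
For an in-line slider-crank, x = r cosθ + √(L² − r² sin²θ), so v = −rω sinθ·[1 + r cosθ/√(L² − r² sin²θ)].
With r = 0.0786 m, L = 0.3007 m, θ = 104.5°: √(L² − r² sin²θ) = 0.29091 m.
v = −0.0786·7.45·0.96815·[1 + 0.0786·-0.25038/0.29091] = -0.52857 m/s.
|v| = 0.52857 m/s.

0.529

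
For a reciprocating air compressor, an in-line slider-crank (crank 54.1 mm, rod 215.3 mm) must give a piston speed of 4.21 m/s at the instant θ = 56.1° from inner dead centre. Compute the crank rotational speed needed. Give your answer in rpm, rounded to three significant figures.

783

For an in-line slider-crank, |v_piston| = rω|sinθ|·[1 + r cosθ/√(L² − r² sin²θ)].
With r = 0.0541 m, L = 0.2153 m, θ = 56.1°: the bracketed kinematic factor |dx/dθ| = 0.051338 m.
ω = v/|dx/dθ| = 4.21/0.051338 = 82.005 rad/s.
N = 60ω/(2π) = 783.09 rpm.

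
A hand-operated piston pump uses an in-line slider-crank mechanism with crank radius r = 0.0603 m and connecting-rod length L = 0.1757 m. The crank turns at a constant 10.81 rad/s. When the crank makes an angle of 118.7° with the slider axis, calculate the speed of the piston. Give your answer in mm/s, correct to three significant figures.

473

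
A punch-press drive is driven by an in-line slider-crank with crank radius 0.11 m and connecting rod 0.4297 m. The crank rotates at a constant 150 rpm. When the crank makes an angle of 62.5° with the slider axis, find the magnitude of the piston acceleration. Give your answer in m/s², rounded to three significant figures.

ω = 2π·150/60 = 15.71 rad/s
x(θ) = r cosθ + √(L² − r² sin²θ); with ω constant, a = ω²·d²x/dθ².
d²x/dθ² = −r cosθ − r²(cos2θ)/√u − r⁴ sin²2θ/(4u^{3/2}),  u = L² − r² sin²θ = 0.175122 m².
Substituting r = 0.11 m, L = 0.4297 m, θ = 62.5°: d²x/dθ² = -0.034543 m.
a = ω²·d²x/dθ² = (15.71)²·(-0.034543) = -8.5231 m/s²;  |a| = 8.5231 m/s².

8.52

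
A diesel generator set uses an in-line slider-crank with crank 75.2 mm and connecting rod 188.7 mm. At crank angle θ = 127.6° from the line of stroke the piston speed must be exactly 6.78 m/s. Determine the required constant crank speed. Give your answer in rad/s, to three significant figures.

For an in-line slider-crank, |v_piston| = rω|sinθ|·[1 + r cosθ/√(L² − r² sin²θ)].
With r = 0.0752 m, L = 0.1887 m, θ = 127.6°: the bracketed kinematic factor |dx/dθ| = 0.044312 m.
ω = v/|dx/dθ| = 6.78/0.044312 = 153.01 rad/s.

153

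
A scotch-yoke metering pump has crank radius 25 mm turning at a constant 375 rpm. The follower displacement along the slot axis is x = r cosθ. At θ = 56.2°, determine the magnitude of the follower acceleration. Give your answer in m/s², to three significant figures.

ω = 39.27 rad/s (from 375 rpm).
x = r cosθ ⇒ ẍ = −rω² cosθ (ω constant).
|a| = rω²|cosθ| = 0.025·(39.27)²·|cos 56.2°| = 21.447 m/s².

21.4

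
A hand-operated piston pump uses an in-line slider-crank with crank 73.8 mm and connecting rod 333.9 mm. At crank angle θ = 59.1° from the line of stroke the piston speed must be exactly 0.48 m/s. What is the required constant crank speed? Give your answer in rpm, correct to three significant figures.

64.9

For an in-line slider-crank, |v_piston| = rω|sinθ|·[1 + r cosθ/√(L² − r² sin²θ)].
With r = 0.0738 m, L = 0.3339 m, θ = 59.1°: the bracketed kinematic factor |dx/dθ| = 0.070646 m.
ω = v/|dx/dθ| = 0.48/0.070646 = 6.7945 rad/s.
N = 60ω/(2π) = 64.882 rpm.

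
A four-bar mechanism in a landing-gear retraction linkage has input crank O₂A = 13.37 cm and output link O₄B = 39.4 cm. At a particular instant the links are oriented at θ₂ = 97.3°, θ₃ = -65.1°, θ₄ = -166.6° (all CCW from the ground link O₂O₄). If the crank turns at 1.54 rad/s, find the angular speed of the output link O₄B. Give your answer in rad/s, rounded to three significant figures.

0.161

ω₂ = 1.54 rad/s
Differentiating the loop-closure r₂e^{iθ₂}+r₃e^{iθ₃}=r₁+r₄e^{iθ₄} gives r₂ω₂e^{iθ₂}+r₃ω₃e^{iθ₃}=r₄ω₄e^{iθ₄}.
Eliminating the other unknown: ω₄ = r₂ω₂ sin(θ₂−θ₃) / [r₄ sin(θ₄−θ₃)].
Numerator sine = +0.30237; denominator sine = -0.97992.
Result = 0.1337·1.54·(+0.30237) / (0.394·(-0.97992)) = -0.16125 rad/s; magnitude 0.16125 rad/s.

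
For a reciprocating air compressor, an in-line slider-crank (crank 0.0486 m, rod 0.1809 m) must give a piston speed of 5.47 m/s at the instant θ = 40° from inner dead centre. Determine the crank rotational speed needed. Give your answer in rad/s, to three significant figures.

145

For an in-line slider-crank, |v_piston| = rω|sinθ|·[1 + r cosθ/√(L² − r² sin²θ)].
With r = 0.0486 m, L = 0.1809 m, θ = 40°: the bracketed kinematic factor |dx/dθ| = 0.037767 m.
ω = v/|dx/dθ| = 5.47/0.037767 = 144.84 rad/s.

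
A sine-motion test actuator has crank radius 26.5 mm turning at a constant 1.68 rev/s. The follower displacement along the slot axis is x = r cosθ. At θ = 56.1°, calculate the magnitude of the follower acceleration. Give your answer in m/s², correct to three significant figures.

1.65

ω = 10.56 rad/s (from 1.68 rev/s).
x = r cosθ ⇒ ẍ = −rω² cosθ (ω constant).
|a| = rω²|cosθ| = 0.0265·(10.56)²·|cos 56.1°| = 1.6469 m/s².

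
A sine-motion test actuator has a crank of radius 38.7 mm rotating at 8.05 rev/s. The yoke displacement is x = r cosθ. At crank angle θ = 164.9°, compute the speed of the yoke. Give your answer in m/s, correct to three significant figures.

ω = 50.58 rad/s (from 8.05 rev/s).
x = r cosθ ⇒ ẋ = −rω sinθ.
|v| = rω|sinθ| = 0.0387·50.58·|sin 164.9°| = 0.50992 m/s.

0.510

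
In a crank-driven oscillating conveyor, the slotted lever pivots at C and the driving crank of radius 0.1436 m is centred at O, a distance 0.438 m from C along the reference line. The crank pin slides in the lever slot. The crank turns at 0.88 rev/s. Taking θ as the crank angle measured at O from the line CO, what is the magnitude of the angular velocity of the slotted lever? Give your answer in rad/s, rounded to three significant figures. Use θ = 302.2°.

ω = 5.529 rad/s (from 0.88 rev/s).
Crank pin A relative to C: A = (d + r cosθ, r sinθ); lever angle φ = atan2(r sinθ, d + r cosθ).
Differentiating tanφ: φ̇ = rω(d cosθ + r)/(d² + r² + 2dr cosθ).
d² + r² + 2dr cosθ = |CA|² = 0.279497 m²;  d cosθ + r = +0.377 m.
|ω_lever| = |0.1436·5.529·+0.377| / 0.279497 = 1.071 rad/s.

1.07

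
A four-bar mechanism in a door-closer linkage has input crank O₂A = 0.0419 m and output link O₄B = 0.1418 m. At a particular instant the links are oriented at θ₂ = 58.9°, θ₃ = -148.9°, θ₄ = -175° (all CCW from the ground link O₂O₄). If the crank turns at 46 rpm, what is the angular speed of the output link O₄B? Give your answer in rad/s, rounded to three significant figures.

ω₂ = 4.817 rad/s (from 46 rpm).
Differentiating the loop-closure r₂e^{iθ₂}+r₃e^{iθ₃}=r₁+r₄e^{iθ₄} gives r₂ω₂e^{iθ₂}+r₃ω₃e^{iθ₃}=r₄ω₄e^{iθ₄}.
Eliminating the other unknown: ω₄ = r₂ω₂ sin(θ₂−θ₃) / [r₄ sin(θ₄−θ₃)].
Numerator sine = -0.46639; denominator sine = -0.43994.
Result = 0.0419·4.817·(-0.46639) / (0.1418·(-0.43994)) = +1.509 rad/s; magnitude 1.509 rad/s.

1.51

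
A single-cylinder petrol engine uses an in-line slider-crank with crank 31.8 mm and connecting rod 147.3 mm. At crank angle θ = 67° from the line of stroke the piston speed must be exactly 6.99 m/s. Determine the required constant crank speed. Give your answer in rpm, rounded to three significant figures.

For an in-line slider-crank, |v_piston| = rω|sinθ|·[1 + r cosθ/√(L² − r² sin²θ)].
With r = 0.0318 m, L = 0.1473 m, θ = 67°: the bracketed kinematic factor |dx/dθ| = 0.031791 m.
ω = v/|dx/dθ| = 6.99/0.031791 = 219.87 rad/s.
N = 60ω/(2π) = 2099.6 rpm.

2100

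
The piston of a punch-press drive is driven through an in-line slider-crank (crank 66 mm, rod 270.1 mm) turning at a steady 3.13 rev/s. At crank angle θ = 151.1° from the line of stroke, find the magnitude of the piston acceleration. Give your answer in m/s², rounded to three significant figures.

18.9

ω = 2π·3.13 = 19.67 rad/s
x(θ) = r cosθ + √(L² − r² sin²θ); with ω constant, a = ω²·d²x/dθ².
d²x/dθ² = −r cosθ − r²(cos2θ)/√u − r⁴ sin²2θ/(4u^{3/2}),  u = L² − r² sin²θ = 0.0719366 m².
Substituting r = 0.066 m, L = 0.2701 m, θ = 151.1°: d²x/dθ² = +0.04895 m.
a = ω²·d²x/dθ² = (19.67)²·(+0.04895) = +18.932 m/s²;  |a| = 18.932 m/s².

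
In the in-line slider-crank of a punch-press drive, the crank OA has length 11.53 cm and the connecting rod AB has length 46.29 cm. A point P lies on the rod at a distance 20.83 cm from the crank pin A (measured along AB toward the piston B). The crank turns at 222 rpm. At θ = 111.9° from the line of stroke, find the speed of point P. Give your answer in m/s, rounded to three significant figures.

ω = 23.25 rad/s.  Crank-pin speed |V_A| = rω = 2.6805 m/s, perpendicular to OA.
Rod angle: sinφ = −(r/L) sinθ ⇒ φ = -13.362°; ω_rod = −rω cosθ/√(L²−r²sin²θ) = +2.2199 rad/s.
V_P = V_A + ω_rod × AP, with AP = 0.2083 m along the rod.
Components: V_Px = −rω sinθ − a·ω_rod·sinφ = -2.3802 m/s;  V_Py = rω cosθ + a·ω_rod·cosφ = -0.54989 m/s.
|V_P| = √(V_Px² + V_Py²) = 2.4429 m/s.

2.44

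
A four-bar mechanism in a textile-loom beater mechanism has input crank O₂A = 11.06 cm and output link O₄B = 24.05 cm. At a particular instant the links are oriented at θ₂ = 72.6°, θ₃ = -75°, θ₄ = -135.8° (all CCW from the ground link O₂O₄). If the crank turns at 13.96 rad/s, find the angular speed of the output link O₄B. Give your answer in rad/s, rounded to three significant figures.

3.94

ω₂ = 13.96 rad/s
Differentiating the loop-closure r₂e^{iθ₂}+r₃e^{iθ₃}=r₁+r₄e^{iθ₄} gives r₂ω₂e^{iθ₂}+r₃ω₃e^{iθ₃}=r₄ω₄e^{iθ₄}.
Eliminating the other unknown: ω₄ = r₂ω₂ sin(θ₂−θ₃) / [r₄ sin(θ₄−θ₃)].
Numerator sine = +0.53583; denominator sine = -0.87292.
Result = 0.1106·13.96·(+0.53583) / (0.2405·(-0.87292)) = -3.9407 rad/s; magnitude 3.9407 rad/s.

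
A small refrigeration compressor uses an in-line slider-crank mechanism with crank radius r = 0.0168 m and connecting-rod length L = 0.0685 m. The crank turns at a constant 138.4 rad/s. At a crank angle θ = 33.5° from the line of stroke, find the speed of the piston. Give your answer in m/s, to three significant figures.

1.55

ω = 138.4 rad/s
For an in-line slider-crank, x = r cosθ + √(L² − r² sin²θ), so v = −rω sinθ·[1 + r cosθ/√(L² − r² sin²θ)].
With r = 0.0168 m, L = 0.0685 m, θ = 33.5°: √(L² − r² sin²θ) = 0.06787 m.
v = −0.0168·138.4·0.55194·[1 + 0.0168·0.83389/0.06787] = -1.5482 m/s.
|v| = 1.5482 m/s.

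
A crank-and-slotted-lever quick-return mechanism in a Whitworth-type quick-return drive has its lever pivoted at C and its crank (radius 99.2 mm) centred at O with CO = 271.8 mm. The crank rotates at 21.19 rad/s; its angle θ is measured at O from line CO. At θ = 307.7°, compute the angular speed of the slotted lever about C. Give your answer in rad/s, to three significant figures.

4.78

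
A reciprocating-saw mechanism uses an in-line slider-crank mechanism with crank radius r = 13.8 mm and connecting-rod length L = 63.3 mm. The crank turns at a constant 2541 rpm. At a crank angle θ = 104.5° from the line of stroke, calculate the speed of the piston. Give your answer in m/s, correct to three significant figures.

ω = 2π·2541/60 = 266.1 rad/s
For an in-line slider-crank, x = r cosθ + √(L² − r² sin²θ), so v = −rω sinθ·[1 + r cosθ/√(L² − r² sin²θ)].
With r = 0.0138 m, L = 0.0633 m, θ = 104.5°: √(L² − r² sin²θ) = 0.061874 m.
v = −0.0138·266.1·0.96815·[1 + 0.0138·-0.25038/0.061874] = -3.3566 m/s.
|v| = 3.3566 m/s.

3.36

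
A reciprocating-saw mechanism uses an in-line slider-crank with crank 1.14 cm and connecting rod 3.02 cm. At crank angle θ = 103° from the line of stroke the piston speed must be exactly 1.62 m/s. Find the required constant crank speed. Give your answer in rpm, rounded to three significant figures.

For an in-line slider-crank, |v_piston| = rω|sinθ|·[1 + r cosθ/√(L² − r² sin²θ)].
With r = 0.0114 m, L = 0.0302 m, θ = 103°: the bracketed kinematic factor |dx/dθ| = 0.010093 m.
ω = v/|dx/dθ| = 1.62/0.010093 = 160.5 rad/s.
N = 60ω/(2π) = 1532.7 rpm.

1530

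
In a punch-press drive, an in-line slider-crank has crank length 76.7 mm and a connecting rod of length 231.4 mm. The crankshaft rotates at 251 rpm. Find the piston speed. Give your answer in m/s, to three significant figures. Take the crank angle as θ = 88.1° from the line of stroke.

ω = 2π·251/60 = 26.28 rad/s
For an in-line slider-crank, x = r cosθ + √(L² − r² sin²θ), so v = −rω sinθ·[1 + r cosθ/√(L² − r² sin²θ)].
With r = 0.0767 m, L = 0.2314 m, θ = 88.1°: √(L² − r² sin²θ) = 0.21833 m.
v = −0.0767·26.28·0.99945·[1 + 0.0767·0.03316/0.21833] = -2.0384 m/s.
|v| = 2.0384 m/s.

2.04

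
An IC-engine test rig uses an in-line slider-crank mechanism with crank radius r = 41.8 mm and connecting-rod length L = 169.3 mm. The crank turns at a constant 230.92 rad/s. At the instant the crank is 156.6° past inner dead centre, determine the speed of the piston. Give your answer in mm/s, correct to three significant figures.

ω = 230.9 rad/s
For an in-line slider-crank, x = r cosθ + √(L² − r² sin²θ), so v = −rω sinθ·[1 + r cosθ/√(L² − r² sin²θ)].
With r = 0.0418 m, L = 0.1693 m, θ = 156.6°: √(L² − r² sin²θ) = 0.16848 m.
v = −0.0418·230.9·0.39715·[1 + 0.0418·-0.91775/0.16848] = -2.9606 m/s.
|v| = 2.9606 m/s = 2960.6 mm/s.

2960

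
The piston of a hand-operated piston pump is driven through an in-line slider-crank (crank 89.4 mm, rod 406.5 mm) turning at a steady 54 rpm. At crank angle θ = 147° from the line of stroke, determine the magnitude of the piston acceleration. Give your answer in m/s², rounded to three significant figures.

2.13

ω = 2π·54/60 = 5.655 rad/s
x(θ) = r cosθ + √(L² − r² sin²θ); with ω constant, a = ω²·d²x/dθ².
d²x/dθ² = −r cosθ − r²(cos2θ)/√u − r⁴ sin²2θ/(4u^{3/2}),  u = L² − r² sin²θ = 0.162871 m².
Substituting r = 0.0894 m, L = 0.4065 m, θ = 147°: d²x/dθ² = +0.066719 m.
a = ω²·d²x/dθ² = (5.655)²·(+0.066719) = +2.1335 m/s²;  |a| = 2.1335 m/s².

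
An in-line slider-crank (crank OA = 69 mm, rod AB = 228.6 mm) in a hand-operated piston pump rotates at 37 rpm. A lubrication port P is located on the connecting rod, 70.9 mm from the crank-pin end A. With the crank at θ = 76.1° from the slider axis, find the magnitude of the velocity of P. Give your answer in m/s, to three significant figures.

ω = 3.875 rad/s.  Crank-pin speed |V_A| = rω = 0.26735 m/s, perpendicular to OA.
Rod angle: sinφ = −(r/L) sinθ ⇒ φ = -17.038°; ω_rod = −rω cosθ/√(L²−r²sin²θ) = -0.29384 rad/s.
V_P = V_A + ω_rod × AP, with AP = 0.0709 m along the rod.
Components: V_Px = −rω sinθ − a·ω_rod·sinφ = -0.26562 m/s;  V_Py = rω cosθ + a·ω_rod·cosφ = +0.044306 m/s.
|V_P| = √(V_Px² + V_Py²) = 0.26929 m/s.

0.269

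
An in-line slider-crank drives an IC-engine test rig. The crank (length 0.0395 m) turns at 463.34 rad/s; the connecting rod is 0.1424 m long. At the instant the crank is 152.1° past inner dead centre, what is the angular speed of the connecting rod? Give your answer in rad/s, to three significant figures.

115

ω = 463.3 rad/s
The rod makes angle φ with the slider axis where L sinφ = r sinθ; differentiating, L cosφ·φ̇ = r ω cosθ.
L cosφ = √(L² − r² sin²θ) = 0.1412 m.
|ω_rod| = r ω |cosθ| / √(L² − r² sin²θ) = 0.0395·463.3·0.88377/0.1412 = 114.55 rad/s.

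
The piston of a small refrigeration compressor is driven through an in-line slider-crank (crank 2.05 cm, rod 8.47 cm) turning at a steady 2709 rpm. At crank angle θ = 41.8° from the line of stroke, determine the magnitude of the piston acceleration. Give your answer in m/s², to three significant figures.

ω = 2π·2709/60 = 283.7 rad/s
x(θ) = r cosθ + √(L² − r² sin²θ); with ω constant, a = ω²·d²x/dθ².
d²x/dθ² = −r cosθ − r²(cos2θ)/√u − r⁴ sin²2θ/(4u^{3/2}),  u = L² − r² sin²θ = 0.00698739 m².
Substituting r = 0.0205 m, L = 0.0847 m, θ = 41.8°: d²x/dθ² = -0.015917 m.
a = ω²·d²x/dθ² = (283.7)²·(-0.015917) = -1281 m/s²;  |a| = 1281 m/s².

1280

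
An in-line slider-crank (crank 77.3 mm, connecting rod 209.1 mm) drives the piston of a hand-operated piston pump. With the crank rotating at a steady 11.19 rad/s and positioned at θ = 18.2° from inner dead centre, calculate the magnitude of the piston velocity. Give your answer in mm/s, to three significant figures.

ω = 11.19 rad/s
For an in-line slider-crank, x = r cosθ + √(L² − r² sin²θ), so v = −rω sinθ·[1 + r cosθ/√(L² − r² sin²θ)].
With r = 0.0773 m, L = 0.2091 m, θ = 18.2°: √(L² − r² sin²θ) = 0.2077 m.
v = −0.0773·11.19·0.31233·[1 + 0.0773·0.94997/0.2077] = -0.36568 m/s.
|v| = 0.36568 m/s = 365.68 mm/s.

366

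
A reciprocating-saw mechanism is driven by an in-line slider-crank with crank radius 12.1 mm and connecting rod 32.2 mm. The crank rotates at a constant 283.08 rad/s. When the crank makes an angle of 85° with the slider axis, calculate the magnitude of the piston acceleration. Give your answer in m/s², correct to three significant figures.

ω = 283.1 rad/s
x(θ) = r cosθ + √(L² − r² sin²θ); with ω constant, a = ω²·d²x/dθ².
d²x/dθ² = −r cosθ − r²(cos2θ)/√u − r⁴ sin²2θ/(4u^{3/2}),  u = L² − r² sin²θ = 0.000891542 m².
Substituting r = 0.0121 m, L = 0.0322 m, θ = 85°: d²x/dθ² = +0.0037683 m.
a = ω²·d²x/dθ² = (283.1)²·(+0.0037683) = +301.97 m/s²;  |a| = 301.97 m/s².

302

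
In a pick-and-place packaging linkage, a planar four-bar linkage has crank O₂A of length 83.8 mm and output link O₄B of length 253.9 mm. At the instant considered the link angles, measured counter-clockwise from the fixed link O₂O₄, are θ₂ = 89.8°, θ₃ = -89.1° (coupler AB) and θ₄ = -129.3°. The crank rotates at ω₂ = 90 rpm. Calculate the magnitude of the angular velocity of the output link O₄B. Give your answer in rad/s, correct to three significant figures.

0.0925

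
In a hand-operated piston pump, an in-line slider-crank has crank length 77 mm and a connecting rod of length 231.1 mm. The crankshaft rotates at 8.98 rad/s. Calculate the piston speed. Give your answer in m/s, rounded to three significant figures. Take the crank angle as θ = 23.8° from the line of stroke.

0.365

ω = 8.98 rad/s
For an in-line slider-crank, x = r cosθ + √(L² − r² sin²θ), so v = −rω sinθ·[1 + r cosθ/√(L² − r² sin²θ)].
With r = 0.077 m, L = 0.2311 m, θ = 23.8°: √(L² − r² sin²θ) = 0.229 m.
v = −0.077·8.98·0.40355·[1 + 0.077·0.91496/0.229] = -0.36488 m/s.
|v| = 0.36488 m/s.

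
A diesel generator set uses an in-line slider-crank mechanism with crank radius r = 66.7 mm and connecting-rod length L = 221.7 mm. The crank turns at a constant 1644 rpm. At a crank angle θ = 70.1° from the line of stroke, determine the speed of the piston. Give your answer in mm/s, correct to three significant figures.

12000

ω = 2π·1644/60 = 172.2 rad/s
For an in-line slider-crank, x = r cosθ + √(L² − r² sin²θ), so v = −rω sinθ·[1 + r cosθ/√(L² − r² sin²θ)].
With r = 0.0667 m, L = 0.2217 m, θ = 70.1°: √(L² − r² sin²θ) = 0.21264 m.
v = −0.0667·172.2·0.94029·[1 + 0.0667·0.34038/0.21264] = -11.95 m/s.
|v| = 11.95 m/s = 11950 mm/s.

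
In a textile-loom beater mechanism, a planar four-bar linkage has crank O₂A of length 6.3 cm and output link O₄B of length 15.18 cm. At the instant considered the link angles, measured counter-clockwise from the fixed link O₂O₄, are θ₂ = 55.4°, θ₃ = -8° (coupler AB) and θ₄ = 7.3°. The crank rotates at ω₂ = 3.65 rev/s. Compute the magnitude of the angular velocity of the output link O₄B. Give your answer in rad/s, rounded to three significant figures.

ω₂ = 22.93 rad/s (from 3.65 rev/s).
Differentiating the loop-closure r₂e^{iθ₂}+r₃e^{iθ₃}=r₁+r₄e^{iθ₄} gives r₂ω₂e^{iθ₂}+r₃ω₃e^{iθ₃}=r₄ω₄e^{iθ₄}.
Eliminating the other unknown: ω₄ = r₂ω₂ sin(θ₂−θ₃) / [r₄ sin(θ₄−θ₃)].
Numerator sine = +0.89415; denominator sine = +0.26387.
Result = 0.063·22.93·(+0.89415) / (0.1518·(+0.26387)) = +32.252 rad/s; magnitude 32.252 rad/s.

32.3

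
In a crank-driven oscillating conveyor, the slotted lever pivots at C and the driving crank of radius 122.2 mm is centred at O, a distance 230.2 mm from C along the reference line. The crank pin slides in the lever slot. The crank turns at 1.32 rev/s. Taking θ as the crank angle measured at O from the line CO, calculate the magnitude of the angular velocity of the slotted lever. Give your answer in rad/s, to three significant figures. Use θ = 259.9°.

ω = 8.294 rad/s (from 1.32 rev/s).
Crank pin A relative to C: A = (d + r cosθ, r sinθ); lever angle φ = atan2(r sinθ, d + r cosθ).
Differentiating tanφ: φ̇ = rω(d cosθ + r)/(d² + r² + 2dr cosθ).
d² + r² + 2dr cosθ = |CA|² = 0.0580586 m²;  d cosθ + r = +0.081831 m.
|ω_lever| = |0.1222·8.294·+0.081831| / 0.0580586 = 1.4285 rad/s.

1.43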